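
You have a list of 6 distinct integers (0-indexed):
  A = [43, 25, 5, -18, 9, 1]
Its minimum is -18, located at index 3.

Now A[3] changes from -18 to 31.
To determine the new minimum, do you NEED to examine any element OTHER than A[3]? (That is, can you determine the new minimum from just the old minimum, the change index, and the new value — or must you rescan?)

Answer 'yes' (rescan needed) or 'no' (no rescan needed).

Answer: yes

Derivation:
Old min = -18 at index 3
Change at index 3: -18 -> 31
Index 3 WAS the min and new value 31 > old min -18. Must rescan other elements to find the new min.
Needs rescan: yes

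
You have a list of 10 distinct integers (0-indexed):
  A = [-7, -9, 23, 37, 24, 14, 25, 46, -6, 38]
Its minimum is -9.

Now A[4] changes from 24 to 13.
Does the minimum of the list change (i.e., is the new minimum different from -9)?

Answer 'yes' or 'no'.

Answer: no

Derivation:
Old min = -9
Change: A[4] 24 -> 13
Changed element was NOT the min; min changes only if 13 < -9.
New min = -9; changed? no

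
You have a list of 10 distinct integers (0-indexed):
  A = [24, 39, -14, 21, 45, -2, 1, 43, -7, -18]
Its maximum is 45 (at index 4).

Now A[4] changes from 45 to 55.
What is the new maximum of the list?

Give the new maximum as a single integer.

Old max = 45 (at index 4)
Change: A[4] 45 -> 55
Changed element WAS the max -> may need rescan.
  Max of remaining elements: 43
  New max = max(55, 43) = 55

Answer: 55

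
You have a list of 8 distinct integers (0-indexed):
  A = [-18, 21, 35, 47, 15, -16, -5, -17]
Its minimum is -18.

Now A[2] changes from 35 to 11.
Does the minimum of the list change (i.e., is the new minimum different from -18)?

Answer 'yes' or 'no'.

Answer: no

Derivation:
Old min = -18
Change: A[2] 35 -> 11
Changed element was NOT the min; min changes only if 11 < -18.
New min = -18; changed? no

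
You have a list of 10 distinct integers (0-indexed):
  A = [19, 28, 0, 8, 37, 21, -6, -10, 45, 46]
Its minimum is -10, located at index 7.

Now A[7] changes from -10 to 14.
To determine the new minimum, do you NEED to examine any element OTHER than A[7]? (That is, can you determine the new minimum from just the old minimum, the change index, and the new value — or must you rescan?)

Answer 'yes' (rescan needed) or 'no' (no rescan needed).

Old min = -10 at index 7
Change at index 7: -10 -> 14
Index 7 WAS the min and new value 14 > old min -10. Must rescan other elements to find the new min.
Needs rescan: yes

Answer: yes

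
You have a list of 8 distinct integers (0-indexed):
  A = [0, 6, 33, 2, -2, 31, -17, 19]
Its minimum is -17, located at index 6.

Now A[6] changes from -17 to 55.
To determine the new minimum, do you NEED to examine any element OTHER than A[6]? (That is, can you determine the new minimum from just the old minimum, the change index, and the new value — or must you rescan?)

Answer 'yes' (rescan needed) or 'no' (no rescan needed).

Old min = -17 at index 6
Change at index 6: -17 -> 55
Index 6 WAS the min and new value 55 > old min -17. Must rescan other elements to find the new min.
Needs rescan: yes

Answer: yes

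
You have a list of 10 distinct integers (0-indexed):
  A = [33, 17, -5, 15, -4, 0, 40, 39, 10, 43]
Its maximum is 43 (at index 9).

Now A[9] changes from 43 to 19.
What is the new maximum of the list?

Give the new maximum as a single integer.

Answer: 40

Derivation:
Old max = 43 (at index 9)
Change: A[9] 43 -> 19
Changed element WAS the max -> may need rescan.
  Max of remaining elements: 40
  New max = max(19, 40) = 40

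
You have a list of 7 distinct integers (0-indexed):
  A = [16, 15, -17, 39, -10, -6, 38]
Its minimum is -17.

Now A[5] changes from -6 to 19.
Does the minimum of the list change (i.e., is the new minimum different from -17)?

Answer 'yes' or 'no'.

Old min = -17
Change: A[5] -6 -> 19
Changed element was NOT the min; min changes only if 19 < -17.
New min = -17; changed? no

Answer: no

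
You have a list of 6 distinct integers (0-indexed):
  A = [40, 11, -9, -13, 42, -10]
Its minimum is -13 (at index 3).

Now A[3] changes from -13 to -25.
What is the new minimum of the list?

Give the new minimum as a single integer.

Answer: -25

Derivation:
Old min = -13 (at index 3)
Change: A[3] -13 -> -25
Changed element WAS the min. Need to check: is -25 still <= all others?
  Min of remaining elements: -10
  New min = min(-25, -10) = -25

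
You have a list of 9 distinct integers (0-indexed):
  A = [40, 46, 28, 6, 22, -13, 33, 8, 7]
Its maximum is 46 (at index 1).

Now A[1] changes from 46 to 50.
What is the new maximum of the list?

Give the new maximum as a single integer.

Old max = 46 (at index 1)
Change: A[1] 46 -> 50
Changed element WAS the max -> may need rescan.
  Max of remaining elements: 40
  New max = max(50, 40) = 50

Answer: 50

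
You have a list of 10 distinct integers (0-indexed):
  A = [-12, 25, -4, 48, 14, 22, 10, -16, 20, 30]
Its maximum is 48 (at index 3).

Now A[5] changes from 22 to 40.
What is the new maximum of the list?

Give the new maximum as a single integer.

Old max = 48 (at index 3)
Change: A[5] 22 -> 40
Changed element was NOT the old max.
  New max = max(old_max, new_val) = max(48, 40) = 48

Answer: 48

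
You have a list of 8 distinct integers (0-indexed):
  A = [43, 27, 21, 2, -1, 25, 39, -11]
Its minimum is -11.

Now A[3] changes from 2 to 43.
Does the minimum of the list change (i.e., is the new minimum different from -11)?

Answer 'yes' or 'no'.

Answer: no

Derivation:
Old min = -11
Change: A[3] 2 -> 43
Changed element was NOT the min; min changes only if 43 < -11.
New min = -11; changed? no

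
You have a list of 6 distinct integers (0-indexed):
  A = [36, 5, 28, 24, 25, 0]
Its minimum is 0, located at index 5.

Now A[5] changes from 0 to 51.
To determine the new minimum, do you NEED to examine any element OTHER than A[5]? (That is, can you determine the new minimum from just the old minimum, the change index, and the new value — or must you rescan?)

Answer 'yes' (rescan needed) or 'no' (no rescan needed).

Answer: yes

Derivation:
Old min = 0 at index 5
Change at index 5: 0 -> 51
Index 5 WAS the min and new value 51 > old min 0. Must rescan other elements to find the new min.
Needs rescan: yes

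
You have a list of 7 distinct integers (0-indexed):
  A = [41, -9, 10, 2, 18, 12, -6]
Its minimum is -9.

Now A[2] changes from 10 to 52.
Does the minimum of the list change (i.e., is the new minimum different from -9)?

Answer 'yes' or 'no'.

Old min = -9
Change: A[2] 10 -> 52
Changed element was NOT the min; min changes only if 52 < -9.
New min = -9; changed? no

Answer: no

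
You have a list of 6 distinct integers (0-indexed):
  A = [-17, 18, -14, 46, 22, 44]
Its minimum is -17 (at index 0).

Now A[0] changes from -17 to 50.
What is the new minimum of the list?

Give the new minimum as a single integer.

Old min = -17 (at index 0)
Change: A[0] -17 -> 50
Changed element WAS the min. Need to check: is 50 still <= all others?
  Min of remaining elements: -14
  New min = min(50, -14) = -14

Answer: -14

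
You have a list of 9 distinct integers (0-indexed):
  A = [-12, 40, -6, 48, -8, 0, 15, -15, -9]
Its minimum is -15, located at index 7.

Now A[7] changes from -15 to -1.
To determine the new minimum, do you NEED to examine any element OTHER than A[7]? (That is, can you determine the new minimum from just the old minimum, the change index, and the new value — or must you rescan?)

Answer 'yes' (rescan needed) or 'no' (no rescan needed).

Answer: yes

Derivation:
Old min = -15 at index 7
Change at index 7: -15 -> -1
Index 7 WAS the min and new value -1 > old min -15. Must rescan other elements to find the new min.
Needs rescan: yes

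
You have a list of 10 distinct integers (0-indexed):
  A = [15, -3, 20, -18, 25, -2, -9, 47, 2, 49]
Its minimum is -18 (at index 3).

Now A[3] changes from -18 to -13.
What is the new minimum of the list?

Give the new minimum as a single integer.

Old min = -18 (at index 3)
Change: A[3] -18 -> -13
Changed element WAS the min. Need to check: is -13 still <= all others?
  Min of remaining elements: -9
  New min = min(-13, -9) = -13

Answer: -13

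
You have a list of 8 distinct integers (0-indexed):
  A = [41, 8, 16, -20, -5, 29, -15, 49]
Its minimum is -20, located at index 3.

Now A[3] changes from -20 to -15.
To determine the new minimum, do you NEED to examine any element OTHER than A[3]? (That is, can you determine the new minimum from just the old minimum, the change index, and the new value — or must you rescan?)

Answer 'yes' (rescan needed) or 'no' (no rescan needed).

Answer: yes

Derivation:
Old min = -20 at index 3
Change at index 3: -20 -> -15
Index 3 WAS the min and new value -15 > old min -20. Must rescan other elements to find the new min.
Needs rescan: yes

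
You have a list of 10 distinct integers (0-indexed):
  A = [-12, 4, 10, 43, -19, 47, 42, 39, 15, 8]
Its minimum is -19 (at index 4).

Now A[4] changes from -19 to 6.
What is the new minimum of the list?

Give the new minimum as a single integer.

Old min = -19 (at index 4)
Change: A[4] -19 -> 6
Changed element WAS the min. Need to check: is 6 still <= all others?
  Min of remaining elements: -12
  New min = min(6, -12) = -12

Answer: -12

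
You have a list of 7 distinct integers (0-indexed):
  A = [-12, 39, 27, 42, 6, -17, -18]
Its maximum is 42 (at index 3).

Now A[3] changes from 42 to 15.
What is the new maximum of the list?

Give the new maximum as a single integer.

Answer: 39

Derivation:
Old max = 42 (at index 3)
Change: A[3] 42 -> 15
Changed element WAS the max -> may need rescan.
  Max of remaining elements: 39
  New max = max(15, 39) = 39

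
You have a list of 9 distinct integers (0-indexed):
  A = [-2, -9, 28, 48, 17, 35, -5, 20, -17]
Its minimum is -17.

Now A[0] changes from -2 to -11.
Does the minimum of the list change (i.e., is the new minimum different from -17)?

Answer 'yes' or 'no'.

Answer: no

Derivation:
Old min = -17
Change: A[0] -2 -> -11
Changed element was NOT the min; min changes only if -11 < -17.
New min = -17; changed? no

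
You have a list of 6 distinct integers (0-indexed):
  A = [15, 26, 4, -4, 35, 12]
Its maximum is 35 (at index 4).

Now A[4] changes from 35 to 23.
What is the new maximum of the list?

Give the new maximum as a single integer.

Old max = 35 (at index 4)
Change: A[4] 35 -> 23
Changed element WAS the max -> may need rescan.
  Max of remaining elements: 26
  New max = max(23, 26) = 26

Answer: 26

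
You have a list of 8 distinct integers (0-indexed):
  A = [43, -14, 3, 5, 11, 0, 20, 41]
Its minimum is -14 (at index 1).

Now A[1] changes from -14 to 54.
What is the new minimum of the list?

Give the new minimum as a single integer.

Old min = -14 (at index 1)
Change: A[1] -14 -> 54
Changed element WAS the min. Need to check: is 54 still <= all others?
  Min of remaining elements: 0
  New min = min(54, 0) = 0

Answer: 0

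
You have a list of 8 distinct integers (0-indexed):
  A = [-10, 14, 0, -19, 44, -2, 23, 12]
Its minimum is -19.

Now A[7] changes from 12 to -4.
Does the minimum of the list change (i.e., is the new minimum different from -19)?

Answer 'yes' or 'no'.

Old min = -19
Change: A[7] 12 -> -4
Changed element was NOT the min; min changes only if -4 < -19.
New min = -19; changed? no

Answer: no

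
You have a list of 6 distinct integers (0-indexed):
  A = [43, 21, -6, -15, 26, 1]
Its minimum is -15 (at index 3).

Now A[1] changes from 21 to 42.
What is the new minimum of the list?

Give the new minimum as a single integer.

Old min = -15 (at index 3)
Change: A[1] 21 -> 42
Changed element was NOT the old min.
  New min = min(old_min, new_val) = min(-15, 42) = -15

Answer: -15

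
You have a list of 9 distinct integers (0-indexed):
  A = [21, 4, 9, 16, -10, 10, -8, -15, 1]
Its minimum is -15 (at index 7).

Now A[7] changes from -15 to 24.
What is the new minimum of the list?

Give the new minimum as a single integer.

Old min = -15 (at index 7)
Change: A[7] -15 -> 24
Changed element WAS the min. Need to check: is 24 still <= all others?
  Min of remaining elements: -10
  New min = min(24, -10) = -10

Answer: -10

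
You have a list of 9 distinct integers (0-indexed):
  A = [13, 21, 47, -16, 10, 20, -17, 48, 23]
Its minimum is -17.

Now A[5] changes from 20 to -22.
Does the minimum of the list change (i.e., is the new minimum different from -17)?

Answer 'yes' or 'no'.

Answer: yes

Derivation:
Old min = -17
Change: A[5] 20 -> -22
Changed element was NOT the min; min changes only if -22 < -17.
New min = -22; changed? yes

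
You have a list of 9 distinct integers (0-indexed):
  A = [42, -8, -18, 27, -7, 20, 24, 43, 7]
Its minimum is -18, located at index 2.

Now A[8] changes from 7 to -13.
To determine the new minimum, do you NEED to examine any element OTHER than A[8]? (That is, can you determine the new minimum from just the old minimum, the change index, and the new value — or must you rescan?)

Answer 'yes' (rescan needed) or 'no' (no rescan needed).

Answer: no

Derivation:
Old min = -18 at index 2
Change at index 8: 7 -> -13
Index 8 was NOT the min. New min = min(-18, -13). No rescan of other elements needed.
Needs rescan: no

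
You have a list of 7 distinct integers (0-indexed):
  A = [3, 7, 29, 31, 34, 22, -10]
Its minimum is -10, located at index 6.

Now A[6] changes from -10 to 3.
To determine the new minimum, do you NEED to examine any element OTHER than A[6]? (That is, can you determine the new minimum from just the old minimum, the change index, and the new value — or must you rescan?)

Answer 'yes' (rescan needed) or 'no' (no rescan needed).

Answer: yes

Derivation:
Old min = -10 at index 6
Change at index 6: -10 -> 3
Index 6 WAS the min and new value 3 > old min -10. Must rescan other elements to find the new min.
Needs rescan: yes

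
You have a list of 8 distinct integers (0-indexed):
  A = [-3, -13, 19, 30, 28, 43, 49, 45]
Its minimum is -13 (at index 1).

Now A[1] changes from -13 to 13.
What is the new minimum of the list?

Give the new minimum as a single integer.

Answer: -3

Derivation:
Old min = -13 (at index 1)
Change: A[1] -13 -> 13
Changed element WAS the min. Need to check: is 13 still <= all others?
  Min of remaining elements: -3
  New min = min(13, -3) = -3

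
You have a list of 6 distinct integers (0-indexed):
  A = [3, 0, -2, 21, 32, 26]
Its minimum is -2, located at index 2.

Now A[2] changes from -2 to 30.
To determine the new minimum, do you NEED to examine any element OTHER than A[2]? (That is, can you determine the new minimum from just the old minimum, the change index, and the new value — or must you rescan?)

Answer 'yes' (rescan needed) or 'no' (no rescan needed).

Answer: yes

Derivation:
Old min = -2 at index 2
Change at index 2: -2 -> 30
Index 2 WAS the min and new value 30 > old min -2. Must rescan other elements to find the new min.
Needs rescan: yes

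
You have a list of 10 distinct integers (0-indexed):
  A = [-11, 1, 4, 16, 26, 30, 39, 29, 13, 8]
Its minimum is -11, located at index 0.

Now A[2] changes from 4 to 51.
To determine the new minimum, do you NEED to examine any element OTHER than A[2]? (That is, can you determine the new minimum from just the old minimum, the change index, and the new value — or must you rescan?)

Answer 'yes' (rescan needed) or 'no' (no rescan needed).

Answer: no

Derivation:
Old min = -11 at index 0
Change at index 2: 4 -> 51
Index 2 was NOT the min. New min = min(-11, 51). No rescan of other elements needed.
Needs rescan: no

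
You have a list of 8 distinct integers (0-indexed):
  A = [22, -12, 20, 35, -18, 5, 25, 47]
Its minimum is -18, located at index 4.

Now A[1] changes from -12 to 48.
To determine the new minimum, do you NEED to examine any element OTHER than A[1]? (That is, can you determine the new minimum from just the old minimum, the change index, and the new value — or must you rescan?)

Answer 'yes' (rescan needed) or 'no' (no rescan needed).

Old min = -18 at index 4
Change at index 1: -12 -> 48
Index 1 was NOT the min. New min = min(-18, 48). No rescan of other elements needed.
Needs rescan: no

Answer: no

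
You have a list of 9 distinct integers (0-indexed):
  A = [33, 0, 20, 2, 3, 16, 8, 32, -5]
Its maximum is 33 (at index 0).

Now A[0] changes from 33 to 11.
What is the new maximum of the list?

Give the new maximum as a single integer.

Old max = 33 (at index 0)
Change: A[0] 33 -> 11
Changed element WAS the max -> may need rescan.
  Max of remaining elements: 32
  New max = max(11, 32) = 32

Answer: 32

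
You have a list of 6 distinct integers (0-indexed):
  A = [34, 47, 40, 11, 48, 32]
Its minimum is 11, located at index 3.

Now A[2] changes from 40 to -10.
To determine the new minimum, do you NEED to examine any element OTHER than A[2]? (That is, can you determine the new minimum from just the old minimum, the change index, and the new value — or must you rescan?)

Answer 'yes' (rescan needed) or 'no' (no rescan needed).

Old min = 11 at index 3
Change at index 2: 40 -> -10
Index 2 was NOT the min. New min = min(11, -10). No rescan of other elements needed.
Needs rescan: no

Answer: no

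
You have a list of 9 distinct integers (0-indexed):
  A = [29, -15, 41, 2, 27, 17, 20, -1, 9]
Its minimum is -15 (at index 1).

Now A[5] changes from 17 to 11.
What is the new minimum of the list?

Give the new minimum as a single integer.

Old min = -15 (at index 1)
Change: A[5] 17 -> 11
Changed element was NOT the old min.
  New min = min(old_min, new_val) = min(-15, 11) = -15

Answer: -15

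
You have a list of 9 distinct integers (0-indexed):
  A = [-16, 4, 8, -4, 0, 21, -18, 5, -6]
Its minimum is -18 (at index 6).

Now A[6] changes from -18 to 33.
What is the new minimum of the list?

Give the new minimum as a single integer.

Answer: -16

Derivation:
Old min = -18 (at index 6)
Change: A[6] -18 -> 33
Changed element WAS the min. Need to check: is 33 still <= all others?
  Min of remaining elements: -16
  New min = min(33, -16) = -16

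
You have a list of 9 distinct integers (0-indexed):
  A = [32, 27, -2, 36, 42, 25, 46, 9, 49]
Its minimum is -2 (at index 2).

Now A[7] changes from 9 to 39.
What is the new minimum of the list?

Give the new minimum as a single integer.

Answer: -2

Derivation:
Old min = -2 (at index 2)
Change: A[7] 9 -> 39
Changed element was NOT the old min.
  New min = min(old_min, new_val) = min(-2, 39) = -2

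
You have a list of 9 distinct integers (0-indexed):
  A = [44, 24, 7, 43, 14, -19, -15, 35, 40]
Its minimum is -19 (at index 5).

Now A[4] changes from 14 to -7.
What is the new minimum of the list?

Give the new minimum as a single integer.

Answer: -19

Derivation:
Old min = -19 (at index 5)
Change: A[4] 14 -> -7
Changed element was NOT the old min.
  New min = min(old_min, new_val) = min(-19, -7) = -19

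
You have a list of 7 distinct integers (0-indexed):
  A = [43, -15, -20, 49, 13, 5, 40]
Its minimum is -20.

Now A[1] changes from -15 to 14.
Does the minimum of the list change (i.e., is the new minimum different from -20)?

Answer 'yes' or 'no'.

Answer: no

Derivation:
Old min = -20
Change: A[1] -15 -> 14
Changed element was NOT the min; min changes only if 14 < -20.
New min = -20; changed? no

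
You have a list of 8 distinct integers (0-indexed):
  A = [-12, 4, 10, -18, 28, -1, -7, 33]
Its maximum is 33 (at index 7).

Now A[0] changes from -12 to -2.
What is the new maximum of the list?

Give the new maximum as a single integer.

Answer: 33

Derivation:
Old max = 33 (at index 7)
Change: A[0] -12 -> -2
Changed element was NOT the old max.
  New max = max(old_max, new_val) = max(33, -2) = 33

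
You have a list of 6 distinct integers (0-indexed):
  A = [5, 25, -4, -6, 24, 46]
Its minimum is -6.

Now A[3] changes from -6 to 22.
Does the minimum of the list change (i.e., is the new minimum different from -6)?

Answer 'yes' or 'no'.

Old min = -6
Change: A[3] -6 -> 22
Changed element was the min; new min must be rechecked.
New min = -4; changed? yes

Answer: yes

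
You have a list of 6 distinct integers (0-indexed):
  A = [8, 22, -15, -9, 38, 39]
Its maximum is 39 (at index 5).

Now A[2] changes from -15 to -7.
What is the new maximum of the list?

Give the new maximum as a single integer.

Old max = 39 (at index 5)
Change: A[2] -15 -> -7
Changed element was NOT the old max.
  New max = max(old_max, new_val) = max(39, -7) = 39

Answer: 39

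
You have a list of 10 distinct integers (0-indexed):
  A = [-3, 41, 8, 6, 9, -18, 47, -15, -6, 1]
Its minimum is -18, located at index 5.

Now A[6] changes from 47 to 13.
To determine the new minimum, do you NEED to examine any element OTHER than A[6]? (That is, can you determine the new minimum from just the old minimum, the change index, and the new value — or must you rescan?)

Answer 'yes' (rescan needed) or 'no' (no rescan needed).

Old min = -18 at index 5
Change at index 6: 47 -> 13
Index 6 was NOT the min. New min = min(-18, 13). No rescan of other elements needed.
Needs rescan: no

Answer: no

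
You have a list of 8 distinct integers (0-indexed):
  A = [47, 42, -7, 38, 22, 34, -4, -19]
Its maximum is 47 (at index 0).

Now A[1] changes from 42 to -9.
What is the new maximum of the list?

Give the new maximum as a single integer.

Old max = 47 (at index 0)
Change: A[1] 42 -> -9
Changed element was NOT the old max.
  New max = max(old_max, new_val) = max(47, -9) = 47

Answer: 47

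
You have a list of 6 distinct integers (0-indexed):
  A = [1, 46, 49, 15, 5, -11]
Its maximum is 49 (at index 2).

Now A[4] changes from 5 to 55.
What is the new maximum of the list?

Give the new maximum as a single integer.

Answer: 55

Derivation:
Old max = 49 (at index 2)
Change: A[4] 5 -> 55
Changed element was NOT the old max.
  New max = max(old_max, new_val) = max(49, 55) = 55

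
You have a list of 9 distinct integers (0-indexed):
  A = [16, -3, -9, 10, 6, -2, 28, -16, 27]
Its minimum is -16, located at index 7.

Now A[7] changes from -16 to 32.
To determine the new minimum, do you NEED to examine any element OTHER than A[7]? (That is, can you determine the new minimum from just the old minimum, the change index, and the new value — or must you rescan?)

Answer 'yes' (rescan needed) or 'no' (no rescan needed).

Answer: yes

Derivation:
Old min = -16 at index 7
Change at index 7: -16 -> 32
Index 7 WAS the min and new value 32 > old min -16. Must rescan other elements to find the new min.
Needs rescan: yes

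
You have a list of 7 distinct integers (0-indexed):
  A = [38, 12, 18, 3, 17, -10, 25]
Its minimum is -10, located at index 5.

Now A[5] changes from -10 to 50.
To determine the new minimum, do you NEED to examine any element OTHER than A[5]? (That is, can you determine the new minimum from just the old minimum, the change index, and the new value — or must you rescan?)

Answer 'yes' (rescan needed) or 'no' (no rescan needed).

Answer: yes

Derivation:
Old min = -10 at index 5
Change at index 5: -10 -> 50
Index 5 WAS the min and new value 50 > old min -10. Must rescan other elements to find the new min.
Needs rescan: yes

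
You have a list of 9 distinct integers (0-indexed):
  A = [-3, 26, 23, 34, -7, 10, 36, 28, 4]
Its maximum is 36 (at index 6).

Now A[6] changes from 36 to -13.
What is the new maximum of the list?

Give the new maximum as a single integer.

Answer: 34

Derivation:
Old max = 36 (at index 6)
Change: A[6] 36 -> -13
Changed element WAS the max -> may need rescan.
  Max of remaining elements: 34
  New max = max(-13, 34) = 34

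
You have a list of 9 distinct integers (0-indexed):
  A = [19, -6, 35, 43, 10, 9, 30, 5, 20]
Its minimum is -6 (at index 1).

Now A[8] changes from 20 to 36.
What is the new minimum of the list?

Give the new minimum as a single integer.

Answer: -6

Derivation:
Old min = -6 (at index 1)
Change: A[8] 20 -> 36
Changed element was NOT the old min.
  New min = min(old_min, new_val) = min(-6, 36) = -6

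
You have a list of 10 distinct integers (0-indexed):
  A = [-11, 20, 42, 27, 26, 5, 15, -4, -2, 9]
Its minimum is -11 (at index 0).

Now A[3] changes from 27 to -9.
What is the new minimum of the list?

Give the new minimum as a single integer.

Old min = -11 (at index 0)
Change: A[3] 27 -> -9
Changed element was NOT the old min.
  New min = min(old_min, new_val) = min(-11, -9) = -11

Answer: -11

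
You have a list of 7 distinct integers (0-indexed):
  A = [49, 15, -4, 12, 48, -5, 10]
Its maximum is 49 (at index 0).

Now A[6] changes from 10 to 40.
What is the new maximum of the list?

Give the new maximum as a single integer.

Old max = 49 (at index 0)
Change: A[6] 10 -> 40
Changed element was NOT the old max.
  New max = max(old_max, new_val) = max(49, 40) = 49

Answer: 49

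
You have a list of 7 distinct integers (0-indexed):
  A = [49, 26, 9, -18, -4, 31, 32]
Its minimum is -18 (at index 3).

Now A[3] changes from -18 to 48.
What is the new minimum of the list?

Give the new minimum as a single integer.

Old min = -18 (at index 3)
Change: A[3] -18 -> 48
Changed element WAS the min. Need to check: is 48 still <= all others?
  Min of remaining elements: -4
  New min = min(48, -4) = -4

Answer: -4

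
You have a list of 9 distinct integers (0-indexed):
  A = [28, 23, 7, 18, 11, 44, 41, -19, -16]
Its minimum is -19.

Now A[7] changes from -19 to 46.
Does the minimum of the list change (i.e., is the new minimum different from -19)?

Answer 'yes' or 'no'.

Answer: yes

Derivation:
Old min = -19
Change: A[7] -19 -> 46
Changed element was the min; new min must be rechecked.
New min = -16; changed? yes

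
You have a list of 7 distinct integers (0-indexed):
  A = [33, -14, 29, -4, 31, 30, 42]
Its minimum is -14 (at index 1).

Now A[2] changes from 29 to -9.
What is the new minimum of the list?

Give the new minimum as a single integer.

Answer: -14

Derivation:
Old min = -14 (at index 1)
Change: A[2] 29 -> -9
Changed element was NOT the old min.
  New min = min(old_min, new_val) = min(-14, -9) = -14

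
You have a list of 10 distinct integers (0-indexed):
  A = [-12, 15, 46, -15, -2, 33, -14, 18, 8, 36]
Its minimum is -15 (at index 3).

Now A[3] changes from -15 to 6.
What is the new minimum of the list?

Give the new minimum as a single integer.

Answer: -14

Derivation:
Old min = -15 (at index 3)
Change: A[3] -15 -> 6
Changed element WAS the min. Need to check: is 6 still <= all others?
  Min of remaining elements: -14
  New min = min(6, -14) = -14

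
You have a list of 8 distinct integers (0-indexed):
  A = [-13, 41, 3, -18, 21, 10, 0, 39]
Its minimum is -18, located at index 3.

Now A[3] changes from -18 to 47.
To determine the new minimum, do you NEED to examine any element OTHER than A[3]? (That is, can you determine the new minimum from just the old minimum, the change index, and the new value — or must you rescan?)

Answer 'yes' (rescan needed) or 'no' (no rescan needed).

Old min = -18 at index 3
Change at index 3: -18 -> 47
Index 3 WAS the min and new value 47 > old min -18. Must rescan other elements to find the new min.
Needs rescan: yes

Answer: yes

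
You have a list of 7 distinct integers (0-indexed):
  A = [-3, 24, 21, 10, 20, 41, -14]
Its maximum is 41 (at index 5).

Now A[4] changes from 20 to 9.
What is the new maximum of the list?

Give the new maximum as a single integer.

Old max = 41 (at index 5)
Change: A[4] 20 -> 9
Changed element was NOT the old max.
  New max = max(old_max, new_val) = max(41, 9) = 41

Answer: 41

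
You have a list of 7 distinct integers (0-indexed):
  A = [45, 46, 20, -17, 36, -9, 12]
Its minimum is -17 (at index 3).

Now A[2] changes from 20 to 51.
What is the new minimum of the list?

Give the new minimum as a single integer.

Old min = -17 (at index 3)
Change: A[2] 20 -> 51
Changed element was NOT the old min.
  New min = min(old_min, new_val) = min(-17, 51) = -17

Answer: -17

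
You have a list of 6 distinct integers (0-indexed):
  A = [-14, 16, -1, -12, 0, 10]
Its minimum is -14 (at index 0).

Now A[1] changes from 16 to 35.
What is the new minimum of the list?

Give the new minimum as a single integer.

Old min = -14 (at index 0)
Change: A[1] 16 -> 35
Changed element was NOT the old min.
  New min = min(old_min, new_val) = min(-14, 35) = -14

Answer: -14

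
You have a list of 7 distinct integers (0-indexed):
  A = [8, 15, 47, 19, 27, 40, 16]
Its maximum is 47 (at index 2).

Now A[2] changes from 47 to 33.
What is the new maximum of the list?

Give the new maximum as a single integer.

Answer: 40

Derivation:
Old max = 47 (at index 2)
Change: A[2] 47 -> 33
Changed element WAS the max -> may need rescan.
  Max of remaining elements: 40
  New max = max(33, 40) = 40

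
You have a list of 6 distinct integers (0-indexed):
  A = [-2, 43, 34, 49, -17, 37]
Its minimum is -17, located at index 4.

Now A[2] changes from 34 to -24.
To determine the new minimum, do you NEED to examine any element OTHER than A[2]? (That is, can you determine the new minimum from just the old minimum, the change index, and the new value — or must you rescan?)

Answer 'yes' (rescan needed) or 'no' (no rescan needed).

Old min = -17 at index 4
Change at index 2: 34 -> -24
Index 2 was NOT the min. New min = min(-17, -24). No rescan of other elements needed.
Needs rescan: no

Answer: no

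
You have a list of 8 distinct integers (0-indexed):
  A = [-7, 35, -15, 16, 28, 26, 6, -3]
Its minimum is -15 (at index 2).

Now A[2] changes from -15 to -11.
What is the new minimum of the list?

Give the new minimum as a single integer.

Answer: -11

Derivation:
Old min = -15 (at index 2)
Change: A[2] -15 -> -11
Changed element WAS the min. Need to check: is -11 still <= all others?
  Min of remaining elements: -7
  New min = min(-11, -7) = -11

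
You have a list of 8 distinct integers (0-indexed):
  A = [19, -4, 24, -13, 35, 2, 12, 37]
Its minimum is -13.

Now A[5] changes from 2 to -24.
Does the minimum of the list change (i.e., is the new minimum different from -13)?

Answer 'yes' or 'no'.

Answer: yes

Derivation:
Old min = -13
Change: A[5] 2 -> -24
Changed element was NOT the min; min changes only if -24 < -13.
New min = -24; changed? yes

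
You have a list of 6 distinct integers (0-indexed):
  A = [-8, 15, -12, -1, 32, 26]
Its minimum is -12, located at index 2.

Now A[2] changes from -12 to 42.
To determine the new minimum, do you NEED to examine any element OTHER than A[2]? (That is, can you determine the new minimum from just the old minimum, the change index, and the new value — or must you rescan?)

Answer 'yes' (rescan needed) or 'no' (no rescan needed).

Old min = -12 at index 2
Change at index 2: -12 -> 42
Index 2 WAS the min and new value 42 > old min -12. Must rescan other elements to find the new min.
Needs rescan: yes

Answer: yes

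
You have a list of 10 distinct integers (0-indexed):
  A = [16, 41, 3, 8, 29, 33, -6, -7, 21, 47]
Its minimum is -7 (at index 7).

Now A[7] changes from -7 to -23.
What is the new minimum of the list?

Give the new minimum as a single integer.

Old min = -7 (at index 7)
Change: A[7] -7 -> -23
Changed element WAS the min. Need to check: is -23 still <= all others?
  Min of remaining elements: -6
  New min = min(-23, -6) = -23

Answer: -23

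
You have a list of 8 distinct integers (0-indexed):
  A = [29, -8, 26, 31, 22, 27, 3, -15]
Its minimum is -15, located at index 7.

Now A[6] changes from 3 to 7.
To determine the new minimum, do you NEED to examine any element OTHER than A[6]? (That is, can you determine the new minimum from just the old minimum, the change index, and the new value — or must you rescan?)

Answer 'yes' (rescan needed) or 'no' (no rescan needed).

Old min = -15 at index 7
Change at index 6: 3 -> 7
Index 6 was NOT the min. New min = min(-15, 7). No rescan of other elements needed.
Needs rescan: no

Answer: no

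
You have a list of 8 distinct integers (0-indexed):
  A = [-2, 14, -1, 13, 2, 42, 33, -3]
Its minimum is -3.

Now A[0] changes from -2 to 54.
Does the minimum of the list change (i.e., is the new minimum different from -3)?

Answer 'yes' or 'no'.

Old min = -3
Change: A[0] -2 -> 54
Changed element was NOT the min; min changes only if 54 < -3.
New min = -3; changed? no

Answer: no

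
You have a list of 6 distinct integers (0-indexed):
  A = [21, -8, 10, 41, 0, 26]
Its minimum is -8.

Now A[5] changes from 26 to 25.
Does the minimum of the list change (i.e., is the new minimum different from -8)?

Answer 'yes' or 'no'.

Old min = -8
Change: A[5] 26 -> 25
Changed element was NOT the min; min changes only if 25 < -8.
New min = -8; changed? no

Answer: no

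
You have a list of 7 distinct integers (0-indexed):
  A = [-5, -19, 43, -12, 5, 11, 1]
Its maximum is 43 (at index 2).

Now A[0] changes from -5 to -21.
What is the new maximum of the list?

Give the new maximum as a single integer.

Old max = 43 (at index 2)
Change: A[0] -5 -> -21
Changed element was NOT the old max.
  New max = max(old_max, new_val) = max(43, -21) = 43

Answer: 43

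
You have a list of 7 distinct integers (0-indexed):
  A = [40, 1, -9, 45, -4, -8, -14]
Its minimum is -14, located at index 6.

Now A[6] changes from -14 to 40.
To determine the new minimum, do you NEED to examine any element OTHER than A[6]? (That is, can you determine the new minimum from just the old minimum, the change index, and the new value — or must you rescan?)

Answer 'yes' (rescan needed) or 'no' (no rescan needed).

Old min = -14 at index 6
Change at index 6: -14 -> 40
Index 6 WAS the min and new value 40 > old min -14. Must rescan other elements to find the new min.
Needs rescan: yes

Answer: yes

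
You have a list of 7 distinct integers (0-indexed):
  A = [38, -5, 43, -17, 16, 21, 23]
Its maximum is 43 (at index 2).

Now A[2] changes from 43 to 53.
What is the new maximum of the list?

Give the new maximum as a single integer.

Answer: 53

Derivation:
Old max = 43 (at index 2)
Change: A[2] 43 -> 53
Changed element WAS the max -> may need rescan.
  Max of remaining elements: 38
  New max = max(53, 38) = 53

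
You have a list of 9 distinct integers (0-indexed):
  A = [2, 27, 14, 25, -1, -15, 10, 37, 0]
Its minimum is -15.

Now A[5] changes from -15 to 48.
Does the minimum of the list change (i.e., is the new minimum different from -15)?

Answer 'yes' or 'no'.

Answer: yes

Derivation:
Old min = -15
Change: A[5] -15 -> 48
Changed element was the min; new min must be rechecked.
New min = -1; changed? yes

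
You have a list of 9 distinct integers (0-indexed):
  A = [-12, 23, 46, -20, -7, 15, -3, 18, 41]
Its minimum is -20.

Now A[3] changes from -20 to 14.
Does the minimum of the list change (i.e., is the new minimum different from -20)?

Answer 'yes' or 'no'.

Old min = -20
Change: A[3] -20 -> 14
Changed element was the min; new min must be rechecked.
New min = -12; changed? yes

Answer: yes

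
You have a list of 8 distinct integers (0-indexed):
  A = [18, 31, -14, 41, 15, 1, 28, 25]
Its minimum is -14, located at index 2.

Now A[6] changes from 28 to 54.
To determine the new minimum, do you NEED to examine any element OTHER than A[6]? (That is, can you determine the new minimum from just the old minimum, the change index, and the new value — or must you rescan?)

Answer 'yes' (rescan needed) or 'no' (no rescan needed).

Answer: no

Derivation:
Old min = -14 at index 2
Change at index 6: 28 -> 54
Index 6 was NOT the min. New min = min(-14, 54). No rescan of other elements needed.
Needs rescan: no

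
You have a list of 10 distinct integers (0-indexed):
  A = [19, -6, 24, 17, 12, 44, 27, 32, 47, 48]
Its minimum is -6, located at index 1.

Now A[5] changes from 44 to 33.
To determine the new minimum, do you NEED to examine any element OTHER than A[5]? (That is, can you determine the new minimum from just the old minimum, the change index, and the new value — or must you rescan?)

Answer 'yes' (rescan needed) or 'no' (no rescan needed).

Old min = -6 at index 1
Change at index 5: 44 -> 33
Index 5 was NOT the min. New min = min(-6, 33). No rescan of other elements needed.
Needs rescan: no

Answer: no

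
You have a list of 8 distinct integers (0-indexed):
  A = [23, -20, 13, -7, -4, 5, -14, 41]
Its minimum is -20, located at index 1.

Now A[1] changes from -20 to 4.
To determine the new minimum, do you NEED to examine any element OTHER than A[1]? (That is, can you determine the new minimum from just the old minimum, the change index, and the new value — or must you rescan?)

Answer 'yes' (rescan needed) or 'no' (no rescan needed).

Old min = -20 at index 1
Change at index 1: -20 -> 4
Index 1 WAS the min and new value 4 > old min -20. Must rescan other elements to find the new min.
Needs rescan: yes

Answer: yes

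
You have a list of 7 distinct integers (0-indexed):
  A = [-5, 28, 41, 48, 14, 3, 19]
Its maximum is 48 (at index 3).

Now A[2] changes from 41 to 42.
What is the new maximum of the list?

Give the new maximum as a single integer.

Old max = 48 (at index 3)
Change: A[2] 41 -> 42
Changed element was NOT the old max.
  New max = max(old_max, new_val) = max(48, 42) = 48

Answer: 48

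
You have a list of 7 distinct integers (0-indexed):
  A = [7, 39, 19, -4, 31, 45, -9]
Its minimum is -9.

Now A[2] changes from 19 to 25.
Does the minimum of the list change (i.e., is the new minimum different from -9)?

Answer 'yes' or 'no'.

Old min = -9
Change: A[2] 19 -> 25
Changed element was NOT the min; min changes only if 25 < -9.
New min = -9; changed? no

Answer: no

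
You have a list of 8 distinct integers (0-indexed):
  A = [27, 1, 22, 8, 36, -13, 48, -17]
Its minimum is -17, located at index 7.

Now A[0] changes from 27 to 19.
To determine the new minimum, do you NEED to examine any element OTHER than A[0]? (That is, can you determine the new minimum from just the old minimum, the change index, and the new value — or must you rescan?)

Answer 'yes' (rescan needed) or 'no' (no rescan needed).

Old min = -17 at index 7
Change at index 0: 27 -> 19
Index 0 was NOT the min. New min = min(-17, 19). No rescan of other elements needed.
Needs rescan: no

Answer: no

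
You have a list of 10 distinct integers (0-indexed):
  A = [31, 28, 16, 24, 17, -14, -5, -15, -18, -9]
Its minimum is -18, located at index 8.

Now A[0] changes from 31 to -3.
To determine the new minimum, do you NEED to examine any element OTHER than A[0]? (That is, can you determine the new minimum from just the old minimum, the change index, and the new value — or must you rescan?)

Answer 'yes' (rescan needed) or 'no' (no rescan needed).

Answer: no

Derivation:
Old min = -18 at index 8
Change at index 0: 31 -> -3
Index 0 was NOT the min. New min = min(-18, -3). No rescan of other elements needed.
Needs rescan: no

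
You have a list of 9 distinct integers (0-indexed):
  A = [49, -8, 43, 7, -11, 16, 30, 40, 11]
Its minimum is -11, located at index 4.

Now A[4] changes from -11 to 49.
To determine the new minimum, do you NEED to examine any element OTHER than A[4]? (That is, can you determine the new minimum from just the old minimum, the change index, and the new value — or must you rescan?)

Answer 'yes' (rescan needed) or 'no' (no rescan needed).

Answer: yes

Derivation:
Old min = -11 at index 4
Change at index 4: -11 -> 49
Index 4 WAS the min and new value 49 > old min -11. Must rescan other elements to find the new min.
Needs rescan: yes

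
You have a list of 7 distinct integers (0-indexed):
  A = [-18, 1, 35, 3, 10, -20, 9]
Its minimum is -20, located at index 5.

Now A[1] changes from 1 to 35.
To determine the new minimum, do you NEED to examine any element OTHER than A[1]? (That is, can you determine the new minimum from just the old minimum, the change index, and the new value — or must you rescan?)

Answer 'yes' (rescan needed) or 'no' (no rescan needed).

Answer: no

Derivation:
Old min = -20 at index 5
Change at index 1: 1 -> 35
Index 1 was NOT the min. New min = min(-20, 35). No rescan of other elements needed.
Needs rescan: no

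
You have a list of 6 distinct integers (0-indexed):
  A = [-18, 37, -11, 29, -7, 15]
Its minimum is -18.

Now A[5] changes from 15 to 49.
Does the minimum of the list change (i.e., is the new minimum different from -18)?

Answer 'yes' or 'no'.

Answer: no

Derivation:
Old min = -18
Change: A[5] 15 -> 49
Changed element was NOT the min; min changes only if 49 < -18.
New min = -18; changed? no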